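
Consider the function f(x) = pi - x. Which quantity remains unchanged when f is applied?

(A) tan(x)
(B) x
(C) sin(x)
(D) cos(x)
C

For f(x) = pi - x:
sin(pi - x) = sin(x), so sine is invariant under this transformation.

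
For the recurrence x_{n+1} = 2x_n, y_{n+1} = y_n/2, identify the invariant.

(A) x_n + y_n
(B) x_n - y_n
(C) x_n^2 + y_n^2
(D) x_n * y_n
D

For the recurrence x_{n+1} = 2x_n, y_{n+1} = y_n/2:

x_{n+1} * y_{n+1} = (2x_n) * (y_n/2) = x_n * y_n
The product is conserved.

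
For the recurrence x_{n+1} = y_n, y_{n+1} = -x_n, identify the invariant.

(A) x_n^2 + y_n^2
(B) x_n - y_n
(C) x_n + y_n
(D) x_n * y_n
A

For the recurrence x_{n+1} = y_n, y_{n+1} = -x_n:

x_{n+1}^2 + y_{n+1}^2 = y_n^2 + (-x_n)^2 = x_n^2 + y_n^2
The sum of squares is conserved (like energy in a harmonic oscillator).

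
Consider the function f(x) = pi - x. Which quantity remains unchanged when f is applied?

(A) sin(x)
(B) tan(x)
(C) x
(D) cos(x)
A

For f(x) = pi - x:
sin(pi - x) = sin(x), so sine is invariant under this transformation.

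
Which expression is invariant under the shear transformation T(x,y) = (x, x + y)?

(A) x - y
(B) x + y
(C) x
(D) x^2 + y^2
C

Under the shear T(x,y) = (x, x + y):
Substitute the transformed coordinates into each option and compare with the original:
(A) x - y  ->  (x) - (x + y) = -y   [differs from x - y: not invariant]
(B) x + y  ->  (x) + (x + y) = 2x + y   [differs from x + y: not invariant]
(C) x  ->  (x) = x   [equals x: invariant]
(D) x^2 + y^2  ->  (x)^2 + (x + y)^2 = 2x^2 + 2xy + y^2   [differs from x^2 + y^2: not invariant]

Only option (C), x, is unchanged by the transformation.
A vertical shear moves points parallel to the y-axis, so the x-coordinate (and any function of x alone) is unchanged.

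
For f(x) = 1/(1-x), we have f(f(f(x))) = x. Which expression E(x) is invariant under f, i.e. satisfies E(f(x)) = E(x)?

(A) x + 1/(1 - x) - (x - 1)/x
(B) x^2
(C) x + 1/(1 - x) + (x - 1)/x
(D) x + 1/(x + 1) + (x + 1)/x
C

Replace x by f(x) = 1/(1 - x) in each option and simplify. As a quick numerical cross-check, also compare E(5) with E(f(5)) = E(-1/4).

(A) x + 1/(1 - x) - (x - 1)/x  ->  (1/(1 - x)) + 1/(1 - (1/(1 - x))) - ((1/(1 - x)) - 1)/(1/(1 - x)) = (x^2(1 - x) - x + (x - 1)^2)/(x(x - 1)); check: E(5) = 79/20 but E(-1/4) = -89/20.   [not invariant]
(B) x^2  ->  (1/(1 - x))^2 = (x - 1)^(-2); check: E(5) = 25 but E(-1/4) = 1/16.   [not invariant]
(C) x + 1/(1 - x) + (x - 1)/x  ->  (1/(1 - x)) + 1/(1 - (1/(1 - x))) + ((1/(1 - x)) - 1)/(1/(1 - x)), which simplifies back to x + 1/(1 - x) + (x - 1)/x; check: E(5) = 111/20, E(-1/4) = 111/20.   [invariant]
(D) x + 1/(x + 1) + (x + 1)/x  ->  (1/(1 - x)) + 1/((1/(1 - x)) + 1) + ((1/(1 - x)) + 1)/(1/(1 - x)) = (-x^3 + 6x^2 - 11x + 7)/(x^2 - 3x + 2); check: E(5) = 191/30 but E(-1/4) = -23/12.   [not invariant]

Only (C) is unchanged. Indeed f(f(x)) = 1/(1 - 1/(1-x)) = (1-x)/(-x) = (x-1)/x, so E(x) = x + f(x) + f(f(x)) is the sum over the whole 3-cycle; applying f just permutes the three terms cyclically (x -> f(x) -> f(f(x)) -> x), leaving the sum unchanged.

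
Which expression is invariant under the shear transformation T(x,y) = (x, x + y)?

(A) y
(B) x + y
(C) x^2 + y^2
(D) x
D

Under the shear T(x,y) = (x, x + y):
Substitute the transformed coordinates into each option and compare with the original:
(A) y  ->  (x + y) = x + y   [differs from y: not invariant]
(B) x + y  ->  (x) + (x + y) = 2x + y   [differs from x + y: not invariant]
(C) x^2 + y^2  ->  (x)^2 + (x + y)^2 = 2x^2 + 2xy + y^2   [differs from x^2 + y^2: not invariant]
(D) x  ->  (x) = x   [equals x: invariant]

Only option (D), x, is unchanged by the transformation.
A vertical shear moves points parallel to the y-axis, so the x-coordinate (and any function of x alone) is unchanged.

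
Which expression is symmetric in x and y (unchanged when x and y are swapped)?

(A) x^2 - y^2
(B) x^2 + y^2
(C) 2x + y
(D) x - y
B

A symmetric expression is unchanged when the variables are permuted; here the transformation to test is the swap (x, y) -> (y, x).
Substitute the transformed coordinates into each option and compare with the original:
(A) x^2 - y^2  ->  (y)^2 - (x)^2 = -x^2 + y^2   [differs from x^2 - y^2: not invariant]
(B) x^2 + y^2  ->  (y)^2 + (x)^2 = x^2 + y^2   [equals x^2 + y^2: invariant]
(C) 2x + y  ->  2(y) + (x) = x + 2y   [differs from 2x + y: not invariant]
(D) x - y  ->  (y) - (x) = -x + y   [differs from x - y: not invariant]

Only option (B), x^2 + y^2, is unchanged by the transformation.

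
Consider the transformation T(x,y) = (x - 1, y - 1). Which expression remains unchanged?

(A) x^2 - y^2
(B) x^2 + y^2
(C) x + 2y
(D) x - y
D

An expression E(x,y) is invariant under T if E(T(x,y)) = E(x,y). Here T(x,y) = (x - 1, y - 1).
Substitute the transformed coordinates into each option and compare with the original:
(A) x^2 - y^2  ->  (x - 1)^2 - (y - 1)^2 = x^2 - 2x - y^2 + 2y   [differs from x^2 - y^2: not invariant]
(B) x^2 + y^2  ->  (x - 1)^2 + (y - 1)^2 = x^2 - 2x + y^2 - 2y + 2   [differs from x^2 + y^2: not invariant]
(C) x + 2y  ->  (x - 1) + 2(y - 1) = x + 2y - 3   [differs from x + 2y: not invariant]
(D) x - y  ->  (x - 1) - (y - 1) = x - y   [equals x - y: invariant]

Only option (D), x - y, is unchanged by the transformation.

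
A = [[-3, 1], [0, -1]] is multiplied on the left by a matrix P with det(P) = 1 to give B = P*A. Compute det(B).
3

By the multiplicative property of determinants, det(B) = det(P*A) = det(P) * det(A) = det(A),
so the determinant is invariant under multiplication by any determinant-1 matrix; we just need det(A).

det(A) = (-3)(-1) - (1)(0) = 3 - 0 = 3

Therefore det(B) = 1 * 3 = 3.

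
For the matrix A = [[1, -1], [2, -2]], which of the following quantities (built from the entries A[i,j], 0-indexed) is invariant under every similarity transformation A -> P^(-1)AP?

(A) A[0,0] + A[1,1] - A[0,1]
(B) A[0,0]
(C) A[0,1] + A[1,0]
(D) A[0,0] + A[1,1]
D

A[0,0] + A[1,1] is the trace of A. By the cyclic property of the trace, tr(P^(-1)AP) = tr(APP^(-1)) = tr(A), so it is the same for every matrix similar to A.

The other combinations are not similarity invariants. For example, take P = [[1, 2], [0, 1]] (det P = 1), so P^(-1) = [[1, -2], [0, 1]] and
B = P^(-1)AP = [[-3, -3], [2, 2]].
Evaluating each option on A and on B:
(A) A[0,0] + A[1,1] - A[0,1]: 0 for A, 2 for B -> changes
(B) A[0,0]: 1 for A, -3 for B -> changes
(C) A[0,1] + A[1,0]: 1 for A, -1 for B -> changes
(D) A[0,0] + A[1,1]: -1 for A, -1 for B -> unchanged

Only (D) A[0,0] + A[1,1] = -1 survives (and it does so for every P, not just this one), so it is the invariant.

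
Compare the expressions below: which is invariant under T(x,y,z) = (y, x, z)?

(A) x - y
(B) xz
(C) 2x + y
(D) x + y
D

Apply T(x,y,z) = (y, x, z) to each option, i.e. replace (x, y, z) by the transformed coordinates.
Substitute the transformed coordinates into each option and compare with the original:
(A) x - y  ->  (y) - (x) = -x + y   [differs from x - y: not invariant]
(B) xz  ->  (y)(z) = yz   [differs from xz: not invariant]
(C) 2x + y  ->  2(y) + (x) = x + 2y   [differs from 2x + y: not invariant]
(D) x + y  ->  (y) + (x) = x + y   [equals x + y: invariant]

Only option (D), x + y, is unchanged by the transformation.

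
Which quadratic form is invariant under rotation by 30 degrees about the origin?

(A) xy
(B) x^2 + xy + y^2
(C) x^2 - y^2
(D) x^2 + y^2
D

Rotation by 30 degrees sends (x, y) to (sqrt(3)x/2 - y/2, x/2 + sqrt(3)y/2).
Substitute the transformed coordinates into each option and compare with the original:
(A) xy  ->  (sqrt(3)x/2 - y/2)(x/2 + sqrt(3)y/2) = sqrt(3)x^2/4 + xy/2 - sqrt(3)y^2/4   [differs from xy: not invariant]
(B) x^2 + xy + y^2  ->  (sqrt(3)x/2 - y/2)^2 + (sqrt(3)x/2 - y/2)(x/2 + sqrt(3)y/2) + (x/2 + sqrt(3)y/2)^2 = sqrt(3)x^2/4 + x^2 + xy/2 - sqrt(3)y^2/4 + y^2   [differs from x^2 + xy + y^2: not invariant]
(C) x^2 - y^2  ->  (sqrt(3)x/2 - y/2)^2 - (x/2 + sqrt(3)y/2)^2 = x^2/2 - sqrt(3)xy - y^2/2   [differs from x^2 - y^2: not invariant]
(D) x^2 + y^2  ->  (sqrt(3)x/2 - y/2)^2 + (x/2 + sqrt(3)y/2)^2 = x^2 + y^2   [equals x^2 + y^2: invariant]

Only option (D), x^2 + y^2, is unchanged by the transformation.
x^2 + y^2 is the squared distance from the origin, which rotations preserve.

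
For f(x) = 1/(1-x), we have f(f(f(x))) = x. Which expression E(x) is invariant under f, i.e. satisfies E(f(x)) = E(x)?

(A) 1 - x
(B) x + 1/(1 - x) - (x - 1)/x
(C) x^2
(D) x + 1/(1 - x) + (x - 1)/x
D

Replace x by f(x) = 1/(1 - x) in each option and simplify. As a quick numerical cross-check, also compare E(3) with E(f(3)) = E(-1/2).

(A) 1 - x  ->  1 - (1/(1 - x)) = x/(x - 1); check: E(3) = -2 but E(-1/2) = 3/2.   [not invariant]
(B) x + 1/(1 - x) - (x - 1)/x  ->  (1/(1 - x)) + 1/(1 - (1/(1 - x))) - ((1/(1 - x)) - 1)/(1/(1 - x)) = (x^2(1 - x) - x + (x - 1)^2)/(x(x - 1)); check: E(3) = 11/6 but E(-1/2) = -17/6.   [not invariant]
(C) x^2  ->  (1/(1 - x))^2 = (x - 1)^(-2); check: E(3) = 9 but E(-1/2) = 1/4.   [not invariant]
(D) x + 1/(1 - x) + (x - 1)/x  ->  (1/(1 - x)) + 1/(1 - (1/(1 - x))) + ((1/(1 - x)) - 1)/(1/(1 - x)), which simplifies back to x + 1/(1 - x) + (x - 1)/x; check: E(3) = 19/6, E(-1/2) = 19/6.   [invariant]

Only (D) is unchanged. Indeed f(f(x)) = 1/(1 - 1/(1-x)) = (1-x)/(-x) = (x-1)/x, so E(x) = x + f(x) + f(f(x)) is the sum over the whole 3-cycle; applying f just permutes the three terms cyclically (x -> f(x) -> f(f(x)) -> x), leaving the sum unchanged.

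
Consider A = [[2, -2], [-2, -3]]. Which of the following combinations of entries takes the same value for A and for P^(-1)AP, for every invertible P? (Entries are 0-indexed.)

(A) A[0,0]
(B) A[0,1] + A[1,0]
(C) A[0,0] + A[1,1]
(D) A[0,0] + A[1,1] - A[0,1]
C

A[0,0] + A[1,1] is the trace of A. By the cyclic property of the trace, tr(P^(-1)AP) = tr(APP^(-1)) = tr(A), so it is the same for every matrix similar to A.

The other combinations are not similarity invariants. For example, take P = [[1, 1], [1, 2]] (det P = 1), so P^(-1) = [[2, -1], [-1, 1]] and
B = P^(-1)AP = [[5, 4], [-5, -6]].
Evaluating each option on A and on B:
(A) A[0,0]: 2 for A, 5 for B -> changes
(B) A[0,1] + A[1,0]: -4 for A, -1 for B -> changes
(C) A[0,0] + A[1,1]: -1 for A, -1 for B -> unchanged
(D) A[0,0] + A[1,1] - A[0,1]: 1 for A, -5 for B -> changes

Only (C) A[0,0] + A[1,1] = -1 survives (and it does so for every P, not just this one), so it is the invariant.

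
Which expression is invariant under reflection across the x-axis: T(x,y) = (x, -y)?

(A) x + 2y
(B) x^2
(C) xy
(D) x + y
B

The map is reflection across the x-axis: T(x,y) = (x, -y).
Substitute the transformed coordinates into each option and compare with the original:
(A) x + 2y  ->  (x) + 2(-y) = x - 2y   [differs from x + 2y: not invariant]
(B) x^2  ->  (x)^2 = x^2   [equals x^2: invariant]
(C) xy  ->  (x)(-y) = -xy   [differs from xy: not invariant]
(D) x + y  ->  (x) + (-y) = x - y   [differs from x + y: not invariant]

Only option (B), x^2, is unchanged by the transformation.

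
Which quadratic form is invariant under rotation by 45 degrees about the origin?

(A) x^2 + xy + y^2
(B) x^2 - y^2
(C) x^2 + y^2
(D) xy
C

Rotation by 45 degrees sends (x, y) to (sqrt(2)x/2 - sqrt(2)y/2, sqrt(2)x/2 + sqrt(2)y/2).
Substitute the transformed coordinates into each option and compare with the original:
(A) x^2 + xy + y^2  ->  (sqrt(2)x/2 - sqrt(2)y/2)^2 + (sqrt(2)x/2 - sqrt(2)y/2)(sqrt(2)x/2 + sqrt(2)y/2) + (sqrt(2)x/2 + sqrt(2)y/2)^2 = 3x^2/2 + y^2/2   [differs from x^2 + xy + y^2: not invariant]
(B) x^2 - y^2  ->  (sqrt(2)x/2 - sqrt(2)y/2)^2 - (sqrt(2)x/2 + sqrt(2)y/2)^2 = -2xy   [differs from x^2 - y^2: not invariant]
(C) x^2 + y^2  ->  (sqrt(2)x/2 - sqrt(2)y/2)^2 + (sqrt(2)x/2 + sqrt(2)y/2)^2 = x^2 + y^2   [equals x^2 + y^2: invariant]
(D) xy  ->  (sqrt(2)x/2 - sqrt(2)y/2)(sqrt(2)x/2 + sqrt(2)y/2) = x^2/2 - y^2/2   [differs from xy: not invariant]

Only option (C), x^2 + y^2, is unchanged by the transformation.
x^2 + y^2 is the squared distance from the origin, which rotations preserve.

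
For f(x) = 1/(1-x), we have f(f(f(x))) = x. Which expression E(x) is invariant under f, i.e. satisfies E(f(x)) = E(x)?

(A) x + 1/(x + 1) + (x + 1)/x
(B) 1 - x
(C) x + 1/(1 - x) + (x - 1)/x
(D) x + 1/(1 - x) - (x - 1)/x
C

Replace x by f(x) = 1/(1 - x) in each option and simplify. As a quick numerical cross-check, also compare E(4) with E(f(4)) = E(-1/3).

(A) x + 1/(x + 1) + (x + 1)/x  ->  (1/(1 - x)) + 1/((1/(1 - x)) + 1) + ((1/(1 - x)) + 1)/(1/(1 - x)) = (-x^3 + 6x^2 - 11x + 7)/(x^2 - 3x + 2); check: E(4) = 109/20 but E(-1/3) = -5/6.   [not invariant]
(B) 1 - x  ->  1 - (1/(1 - x)) = x/(x - 1); check: E(4) = -3 but E(-1/3) = 4/3.   [not invariant]
(C) x + 1/(1 - x) + (x - 1)/x  ->  (1/(1 - x)) + 1/(1 - (1/(1 - x))) + ((1/(1 - x)) - 1)/(1/(1 - x)), which simplifies back to x + 1/(1 - x) + (x - 1)/x; check: E(4) = 53/12, E(-1/3) = 53/12.   [invariant]
(D) x + 1/(1 - x) - (x - 1)/x  ->  (1/(1 - x)) + 1/(1 - (1/(1 - x))) - ((1/(1 - x)) - 1)/(1/(1 - x)) = (x^2(1 - x) - x + (x - 1)^2)/(x(x - 1)); check: E(4) = 35/12 but E(-1/3) = -43/12.   [not invariant]

Only (C) is unchanged. Indeed f(f(x)) = 1/(1 - 1/(1-x)) = (1-x)/(-x) = (x-1)/x, so E(x) = x + f(x) + f(f(x)) is the sum over the whole 3-cycle; applying f just permutes the three terms cyclically (x -> f(x) -> f(f(x)) -> x), leaving the sum unchanged.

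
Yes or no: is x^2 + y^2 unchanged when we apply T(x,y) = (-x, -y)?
Yes

Substitute T(x,y) = (-x, -y) into the expression and compare with the original.

Original: x^2 + y^2
After applying T: (-x)^2 + (-y)^2 = x^2 + y^2

This is identical to the original x^2 + y^2, so the expression is invariant.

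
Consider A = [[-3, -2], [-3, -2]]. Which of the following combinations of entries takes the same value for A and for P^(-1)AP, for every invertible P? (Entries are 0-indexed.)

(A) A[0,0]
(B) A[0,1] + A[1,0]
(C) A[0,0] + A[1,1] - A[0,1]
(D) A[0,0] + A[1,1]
D

A[0,0] + A[1,1] is the trace of A. By the cyclic property of the trace, tr(P^(-1)AP) = tr(APP^(-1)) = tr(A), so it is the same for every matrix similar to A.

The other combinations are not similarity invariants. For example, take P = [[1, 1], [1, 2]] (det P = 1), so P^(-1) = [[2, -1], [-1, 1]] and
B = P^(-1)AP = [[-5, -7], [0, 0]].
Evaluating each option on A and on B:
(A) A[0,0]: -3 for A, -5 for B -> changes
(B) A[0,1] + A[1,0]: -5 for A, -7 for B -> changes
(C) A[0,0] + A[1,1] - A[0,1]: -3 for A, 2 for B -> changes
(D) A[0,0] + A[1,1]: -5 for A, -5 for B -> unchanged

Only (D) A[0,0] + A[1,1] = -5 survives (and it does so for every P, not just this one), so it is the invariant.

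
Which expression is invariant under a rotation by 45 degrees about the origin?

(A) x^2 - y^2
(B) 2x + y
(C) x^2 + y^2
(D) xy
C

A rotation by 45 degrees sends (x, y) to (sqrt(2)x/2 - sqrt(2)y/2, sqrt(2)x/2 + sqrt(2)y/2).
Substitute the transformed coordinates into each option and compare with the original:
(A) x^2 - y^2  ->  (sqrt(2)x/2 - sqrt(2)y/2)^2 - (sqrt(2)x/2 + sqrt(2)y/2)^2 = -2xy   [differs from x^2 - y^2: not invariant]
(B) 2x + y  ->  2(sqrt(2)x/2 - sqrt(2)y/2) + (sqrt(2)x/2 + sqrt(2)y/2) = 3sqrt(2)x/2 - sqrt(2)y/2   [differs from 2x + y: not invariant]
(C) x^2 + y^2  ->  (sqrt(2)x/2 - sqrt(2)y/2)^2 + (sqrt(2)x/2 + sqrt(2)y/2)^2 = x^2 + y^2   [equals x^2 + y^2: invariant]
(D) xy  ->  (sqrt(2)x/2 - sqrt(2)y/2)(sqrt(2)x/2 + sqrt(2)y/2) = x^2/2 - y^2/2   [differs from xy: not invariant]

Only option (C), x^2 + y^2, is unchanged by the transformation.
Geometrically, x^2 + y^2 is the squared distance from the origin, which every rotation about the origin preserves.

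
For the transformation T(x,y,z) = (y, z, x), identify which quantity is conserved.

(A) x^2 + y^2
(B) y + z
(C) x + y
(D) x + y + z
D

Apply T(x,y,z) = (y, z, x) to each option, i.e. replace (x, y, z) by the transformed coordinates.
Substitute the transformed coordinates into each option and compare with the original:
(A) x^2 + y^2  ->  (y)^2 + (z)^2 = y^2 + z^2   [differs from x^2 + y^2: not invariant]
(B) y + z  ->  (z) + (x) = x + z   [differs from y + z: not invariant]
(C) x + y  ->  (y) + (z) = y + z   [differs from x + y: not invariant]
(D) x + y + z  ->  (y) + (z) + (x) = x + y + z   [equals x + y + z: invariant]

Only option (D), x + y + z, is unchanged by the transformation.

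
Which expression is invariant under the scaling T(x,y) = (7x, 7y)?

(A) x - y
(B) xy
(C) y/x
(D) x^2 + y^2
C

Under the uniform scaling T(x,y) = (7x, 7y):
Substitute the transformed coordinates into each option and compare with the original:
(A) x - y  ->  (7x) - (7y) = 7x - 7y   [differs from x - y: not invariant]
(B) xy  ->  (7x)(7y) = 49xy   [differs from xy: not invariant]
(C) y/x  ->  (7y)/(7x) = y/x   [equals y/x: invariant]
(D) x^2 + y^2  ->  (7x)^2 + (7y)^2 = 49x^2 + 49y^2   [differs from x^2 + y^2: not invariant]

Only option (C), y/x, is unchanged by the transformation.
The common factor 7 cancels in a ratio of coordinates, while sums, products and sums of squares pick up factors of 7 or 49.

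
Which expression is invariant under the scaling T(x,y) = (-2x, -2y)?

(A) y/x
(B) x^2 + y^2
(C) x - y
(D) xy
A

Under the uniform scaling T(x,y) = (-2x, -2y):
Substitute the transformed coordinates into each option and compare with the original:
(A) y/x  ->  (-2y)/(-2x) = y/x   [equals y/x: invariant]
(B) x^2 + y^2  ->  (-2x)^2 + (-2y)^2 = 4x^2 + 4y^2   [differs from x^2 + y^2: not invariant]
(C) x - y  ->  (-2x) - (-2y) = -2x + 2y   [differs from x - y: not invariant]
(D) xy  ->  (-2x)(-2y) = 4xy   [differs from xy: not invariant]

Only option (A), y/x, is unchanged by the transformation.
The common factor -2 cancels in a ratio of coordinates, while sums, products and sums of squares pick up factors of -2 or 4.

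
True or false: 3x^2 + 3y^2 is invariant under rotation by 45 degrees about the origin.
True

Applying rotation by 45 degrees: x' = x*cos(45 degrees) - y*sin(45 degrees) = sqrt(2)x/2 - sqrt(2)y/2, y' = x*sin(45 degrees) + y*cos(45 degrees) = sqrt(2)x/2 + sqrt(2)y/2

Substituting into 3x^2 + 3y^2:
3(sqrt(2)x/2 - sqrt(2)y/2)^2 + 3(sqrt(2)x/2 + sqrt(2)y/2)^2
= 3x^2 + 3y^2

This equals the original expression 3x^2 + 3y^2, so it IS invariant.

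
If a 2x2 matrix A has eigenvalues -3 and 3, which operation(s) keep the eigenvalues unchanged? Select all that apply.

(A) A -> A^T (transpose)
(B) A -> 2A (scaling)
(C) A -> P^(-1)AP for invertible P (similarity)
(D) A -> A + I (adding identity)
A and C

Eigenvalues are preserved by:
1. Similarity transformations: A -> P^(-1)AP (same characteristic polynomial)
2. Transpose: A^T has the same eigenvalues as A

Eigenvalues are NOT preserved by:
- Adding identity: eigenvalues become -3+1, 3+1
- Scaling: eigenvalues become -6, 6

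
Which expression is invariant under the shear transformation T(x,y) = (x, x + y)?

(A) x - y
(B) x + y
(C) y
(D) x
D

Under the shear T(x,y) = (x, x + y):
Substitute the transformed coordinates into each option and compare with the original:
(A) x - y  ->  (x) - (x + y) = -y   [differs from x - y: not invariant]
(B) x + y  ->  (x) + (x + y) = 2x + y   [differs from x + y: not invariant]
(C) y  ->  (x + y) = x + y   [differs from y: not invariant]
(D) x  ->  (x) = x   [equals x: invariant]

Only option (D), x, is unchanged by the transformation.
A vertical shear moves points parallel to the y-axis, so the x-coordinate (and any function of x alone) is unchanged.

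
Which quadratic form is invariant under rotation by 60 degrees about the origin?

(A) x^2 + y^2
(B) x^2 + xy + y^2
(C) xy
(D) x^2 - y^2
A

Rotation by 60 degrees sends (x, y) to (x/2 - sqrt(3)y/2, sqrt(3)x/2 + y/2).
Substitute the transformed coordinates into each option and compare with the original:
(A) x^2 + y^2  ->  (x/2 - sqrt(3)y/2)^2 + (sqrt(3)x/2 + y/2)^2 = x^2 + y^2   [equals x^2 + y^2: invariant]
(B) x^2 + xy + y^2  ->  (x/2 - sqrt(3)y/2)^2 + (x/2 - sqrt(3)y/2)(sqrt(3)x/2 + y/2) + (sqrt(3)x/2 + y/2)^2 = sqrt(3)x^2/4 + x^2 - xy/2 - sqrt(3)y^2/4 + y^2   [differs from x^2 + xy + y^2: not invariant]
(C) xy  ->  (x/2 - sqrt(3)y/2)(sqrt(3)x/2 + y/2) = sqrt(3)x^2/4 - xy/2 - sqrt(3)y^2/4   [differs from xy: not invariant]
(D) x^2 - y^2  ->  (x/2 - sqrt(3)y/2)^2 - (sqrt(3)x/2 + y/2)^2 = -x^2/2 - sqrt(3)xy + y^2/2   [differs from x^2 - y^2: not invariant]

Only option (A), x^2 + y^2, is unchanged by the transformation.
x^2 + y^2 is the squared distance from the origin, which rotations preserve.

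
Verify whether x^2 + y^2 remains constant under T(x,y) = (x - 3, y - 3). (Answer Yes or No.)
No

Substitute T(x,y) = (x - 3, y - 3) into the expression and compare with the original.

Original: x^2 + y^2
After applying T: (x - 3)^2 + (y - 3)^2 = x^2 - 6x + y^2 - 6y + 18

This differs from the original x^2 + y^2 (difference: -6x - 6y + 18), so the expression is NOT invariant.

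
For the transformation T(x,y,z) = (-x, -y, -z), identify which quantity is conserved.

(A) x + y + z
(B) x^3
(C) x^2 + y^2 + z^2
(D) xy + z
C

Apply T(x,y,z) = (-x, -y, -z) to each option, i.e. replace (x, y, z) by the transformed coordinates.
Substitute the transformed coordinates into each option and compare with the original:
(A) x + y + z  ->  (-x) + (-y) + (-z) = -x - y - z   [differs from x + y + z: not invariant]
(B) x^3  ->  (-x)^3 = -x^3   [differs from x^3: not invariant]
(C) x^2 + y^2 + z^2  ->  (-x)^2 + (-y)^2 + (-z)^2 = x^2 + y^2 + z^2   [equals x^2 + y^2 + z^2: invariant]
(D) xy + z  ->  (-x)(-y) + (-z) = xy - z   [differs from xy + z: not invariant]

Only option (C), x^2 + y^2 + z^2, is unchanged by the transformation.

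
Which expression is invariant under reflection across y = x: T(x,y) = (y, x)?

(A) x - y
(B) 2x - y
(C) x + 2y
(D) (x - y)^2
D

The map is reflection across y = x: T(x,y) = (y, x).
Substitute the transformed coordinates into each option and compare with the original:
(A) x - y  ->  (y) - (x) = -x + y   [differs from x - y: not invariant]
(B) 2x - y  ->  2(y) - (x) = -x + 2y   [differs from 2x - y: not invariant]
(C) x + 2y  ->  (y) + 2(x) = 2x + y   [differs from x + 2y: not invariant]
(D) (x - y)^2  ->  ((y) - (x))^2 = x^2 - 2xy + y^2   [equals (x - y)^2: invariant]

Only option (D), (x - y)^2, is unchanged by the transformation.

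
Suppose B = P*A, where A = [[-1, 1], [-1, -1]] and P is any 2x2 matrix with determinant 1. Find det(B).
2

By the multiplicative property of determinants, det(B) = det(P*A) = det(P) * det(A) = det(A),
so the determinant is invariant under multiplication by any determinant-1 matrix; we just need det(A).

det(A) = (-1)(-1) - (1)(-1) = 1 - (-1) = 2

Therefore det(B) = 1 * 2 = 2.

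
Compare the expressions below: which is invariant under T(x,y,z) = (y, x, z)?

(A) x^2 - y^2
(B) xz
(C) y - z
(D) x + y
D

Apply T(x,y,z) = (y, x, z) to each option, i.e. replace (x, y, z) by the transformed coordinates.
Substitute the transformed coordinates into each option and compare with the original:
(A) x^2 - y^2  ->  (y)^2 - (x)^2 = -x^2 + y^2   [differs from x^2 - y^2: not invariant]
(B) xz  ->  (y)(z) = yz   [differs from xz: not invariant]
(C) y - z  ->  (x) - (z) = x - z   [differs from y - z: not invariant]
(D) x + y  ->  (y) + (x) = x + y   [equals x + y: invariant]

Only option (D), x + y, is unchanged by the transformation.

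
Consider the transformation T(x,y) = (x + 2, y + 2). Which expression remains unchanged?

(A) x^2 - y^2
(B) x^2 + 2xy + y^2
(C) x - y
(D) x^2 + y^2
C

An expression E(x,y) is invariant under T if E(T(x,y)) = E(x,y). Here T(x,y) = (x + 2, y + 2).
Substitute the transformed coordinates into each option and compare with the original:
(A) x^2 - y^2  ->  (x + 2)^2 - (y + 2)^2 = x^2 + 4x - y^2 - 4y   [differs from x^2 - y^2: not invariant]
(B) x^2 + 2xy + y^2  ->  (x + 2)^2 + 2(x + 2)(y + 2) + (y + 2)^2 = x^2 + 2xy + 8x + y^2 + 8y + 16   [differs from x^2 + 2xy + y^2: not invariant]
(C) x - y  ->  (x + 2) - (y + 2) = x - y   [equals x - y: invariant]
(D) x^2 + y^2  ->  (x + 2)^2 + (y + 2)^2 = x^2 + 4x + y^2 + 4y + 8   [differs from x^2 + y^2: not invariant]

Only option (C), x - y, is unchanged by the transformation.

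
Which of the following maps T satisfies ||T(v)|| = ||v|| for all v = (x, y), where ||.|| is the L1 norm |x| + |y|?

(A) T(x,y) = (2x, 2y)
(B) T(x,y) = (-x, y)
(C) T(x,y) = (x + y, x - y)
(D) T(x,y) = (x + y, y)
B

A transformation preserves a norm if ||T(v)|| = ||v|| for every v; a single vector where the norm changes rules an option out.

(A) T(x,y) = (2x, 2y): v = (1, 0) has norm |1| + |0| = 1, but T(v) = (2, 0) has norm 2 -- not preserved.
(B) T(x,y) = (-x, y): preserves the norm -- it only permutes the coordinates and/or flips signs, which leaves |x| + |y| unchanged.
(C) T(x,y) = (x + y, x - y): v = (1, 0) has norm |1| + |0| = 1, but T(v) = (1, 1) has norm 2 -- not preserved.
(D) T(x,y) = (x + y, y): v = (0, 1) has norm |0| + |1| = 1, but T(v) = (1, 1) has norm 2 -- not preserved.

Therefore the answer is (B).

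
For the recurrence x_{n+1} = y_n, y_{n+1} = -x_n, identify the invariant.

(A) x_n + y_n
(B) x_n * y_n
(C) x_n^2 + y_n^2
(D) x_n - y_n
C

For the recurrence x_{n+1} = y_n, y_{n+1} = -x_n:

x_{n+1}^2 + y_{n+1}^2 = y_n^2 + (-x_n)^2 = x_n^2 + y_n^2
The sum of squares is conserved (like energy in a harmonic oscillator).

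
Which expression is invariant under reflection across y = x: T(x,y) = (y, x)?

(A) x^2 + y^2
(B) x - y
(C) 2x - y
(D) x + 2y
A

The map is reflection across y = x: T(x,y) = (y, x).
Substitute the transformed coordinates into each option and compare with the original:
(A) x^2 + y^2  ->  (y)^2 + (x)^2 = x^2 + y^2   [equals x^2 + y^2: invariant]
(B) x - y  ->  (y) - (x) = -x + y   [differs from x - y: not invariant]
(C) 2x - y  ->  2(y) - (x) = -x + 2y   [differs from 2x - y: not invariant]
(D) x + 2y  ->  (y) + 2(x) = 2x + y   [differs from x + 2y: not invariant]

Only option (A), x^2 + y^2, is unchanged by the transformation.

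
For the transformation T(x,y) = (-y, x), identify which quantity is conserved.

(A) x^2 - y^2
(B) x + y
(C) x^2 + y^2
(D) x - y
C

An expression E(x,y) is invariant under T if E(T(x,y)) = E(x,y). Here T(x,y) = (-y, x).
Substitute the transformed coordinates into each option and compare with the original:
(A) x^2 - y^2  ->  (-y)^2 - (x)^2 = -x^2 + y^2   [differs from x^2 - y^2: not invariant]
(B) x + y  ->  (-y) + (x) = x - y   [differs from x + y: not invariant]
(C) x^2 + y^2  ->  (-y)^2 + (x)^2 = x^2 + y^2   [equals x^2 + y^2: invariant]
(D) x - y  ->  (-y) - (x) = -x - y   [differs from x - y: not invariant]

Only option (C), x^2 + y^2, is unchanged by the transformation.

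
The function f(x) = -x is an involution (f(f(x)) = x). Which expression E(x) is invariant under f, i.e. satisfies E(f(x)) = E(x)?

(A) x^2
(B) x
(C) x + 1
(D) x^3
A

Replace x by f(x) = -x in each option and simplify. As a quick numerical cross-check, also compare E(5) with E(f(5)) = E(-5).

(A) x^2  ->  (-x)^2, which simplifies back to x^2; check: E(5) = 25, E(-5) = 25.   [invariant]
(B) x  ->  (-x) = -x; check: E(5) = 5 but E(-5) = -5.   [not invariant]
(C) x + 1  ->  (-x) + 1 = 1 - x; check: E(5) = 6 but E(-5) = -4.   [not invariant]
(D) x^3  ->  (-x)^3 = -x^3; check: E(5) = 125 but E(-5) = -125.   [not invariant]

Only (A) is unchanged. E is symmetric under swapping x with f(x) = -x, which is exactly what an involution does.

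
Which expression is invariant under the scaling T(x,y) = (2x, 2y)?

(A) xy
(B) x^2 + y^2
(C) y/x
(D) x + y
C

Under the uniform scaling T(x,y) = (2x, 2y):
Substitute the transformed coordinates into each option and compare with the original:
(A) xy  ->  (2x)(2y) = 4xy   [differs from xy: not invariant]
(B) x^2 + y^2  ->  (2x)^2 + (2y)^2 = 4x^2 + 4y^2   [differs from x^2 + y^2: not invariant]
(C) y/x  ->  (2y)/(2x) = y/x   [equals y/x: invariant]
(D) x + y  ->  (2x) + (2y) = 2x + 2y   [differs from x + y: not invariant]

Only option (C), y/x, is unchanged by the transformation.
The common factor 2 cancels in a ratio of coordinates, while sums, products and sums of squares pick up factors of 2 or 4.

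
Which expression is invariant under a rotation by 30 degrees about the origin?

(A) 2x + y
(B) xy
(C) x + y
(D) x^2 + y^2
D

A rotation by 30 degrees sends (x, y) to (sqrt(3)x/2 - y/2, x/2 + sqrt(3)y/2).
Substitute the transformed coordinates into each option and compare with the original:
(A) 2x + y  ->  2(sqrt(3)x/2 - y/2) + (x/2 + sqrt(3)y/2) = x/2 + sqrt(3)x - y + sqrt(3)y/2   [differs from 2x + y: not invariant]
(B) xy  ->  (sqrt(3)x/2 - y/2)(x/2 + sqrt(3)y/2) = sqrt(3)x^2/4 + xy/2 - sqrt(3)y^2/4   [differs from xy: not invariant]
(C) x + y  ->  (sqrt(3)x/2 - y/2) + (x/2 + sqrt(3)y/2) = x/2 + sqrt(3)x/2 - y/2 + sqrt(3)y/2   [differs from x + y: not invariant]
(D) x^2 + y^2  ->  (sqrt(3)x/2 - y/2)^2 + (x/2 + sqrt(3)y/2)^2 = x^2 + y^2   [equals x^2 + y^2: invariant]

Only option (D), x^2 + y^2, is unchanged by the transformation.
Geometrically, x^2 + y^2 is the squared distance from the origin, which every rotation about the origin preserves.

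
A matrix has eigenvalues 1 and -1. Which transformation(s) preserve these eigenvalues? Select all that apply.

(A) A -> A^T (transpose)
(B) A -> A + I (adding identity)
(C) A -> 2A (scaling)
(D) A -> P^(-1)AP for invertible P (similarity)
A and D

Eigenvalues are preserved by:
1. Similarity transformations: A -> P^(-1)AP (same characteristic polynomial)
2. Transpose: A^T has the same eigenvalues as A

Eigenvalues are NOT preserved by:
- Adding identity: eigenvalues become 1+1, -1+1
- Scaling: eigenvalues become 2, -2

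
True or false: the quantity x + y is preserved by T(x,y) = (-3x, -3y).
False

Substitute T(x,y) = (-3x, -3y) into the expression and compare with the original.

Original: x + y
After applying T: (-3x) + (-3y) = -3x - 3y

This differs from the original x + y (difference: -4x - 4y), so the expression is NOT invariant.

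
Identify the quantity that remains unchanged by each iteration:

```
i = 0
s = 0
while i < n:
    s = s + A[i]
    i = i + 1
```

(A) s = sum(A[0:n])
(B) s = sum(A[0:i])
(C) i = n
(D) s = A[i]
B

A loop invariant must hold before the first iteration and be re-established by every execution of the body.

(B) s = sum(A[0:i]): Initially i = 0 and s = 0 = sum of the empty slice A[0:0]. If s = sum(A[0:i]) holds at the top of an iteration, the body sets s to sum(A[0:i]) + A[i] = sum(A[0:i+1]) and then i to i+1, so s = sum(A[0:i]) holds again. At exit i = n, giving s = sum(A[0:n]).

The other options fail:
(A) s = sum(A[0:n]): false before the loop (s = 0, not the full sum) -- it only becomes true at exit.
(C) i = n: false initially (i = 0); it is the exit condition, not an invariant.
(D) s = A[i]: after the first iteration s = A[0] but i = 1, so s = A[i] compares s with the wrong element (and fails in general).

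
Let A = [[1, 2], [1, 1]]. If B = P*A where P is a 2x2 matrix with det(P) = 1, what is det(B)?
-1

By the multiplicative property of determinants, det(B) = det(P*A) = det(P) * det(A) = det(A),
so the determinant is invariant under multiplication by any determinant-1 matrix; we just need det(A).

det(A) = (1)(1) - (2)(1) = 1 - 2 = -1

Therefore det(B) = 1 * (-1) = -1.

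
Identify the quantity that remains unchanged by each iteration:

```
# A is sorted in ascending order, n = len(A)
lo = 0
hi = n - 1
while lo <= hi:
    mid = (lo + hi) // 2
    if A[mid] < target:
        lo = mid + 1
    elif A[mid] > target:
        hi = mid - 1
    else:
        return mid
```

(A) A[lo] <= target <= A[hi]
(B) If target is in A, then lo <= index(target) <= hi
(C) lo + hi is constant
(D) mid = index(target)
B

A loop invariant must hold before the first iteration and be re-established by every execution of the body.

(B) If target is in A, then lo <= index(target) <= hi: Before the loop [lo, hi] = [0, n-1] covers every index. When A[mid] < target, sortedness puts target strictly to the right of mid, so setting lo = mid + 1 keeps index(target) in [lo, hi]; symmetrically for hi = mid - 1. Hence 'if target is in A then lo <= index(target) <= hi' holds after every iteration, and when lo > hi it proves target is absent.

The other options fail:
(A) A[lo] <= target <= A[hi]: fails when target is not in A (e.g. target < A[0] already violates it before the loop), so it is not maintained in general.
(C) lo + hi is constant: each iteration moves exactly one of lo, hi, so lo + hi changes (e.g. 0 + (n-1) becomes (mid+1) + (n-1)).
(D) mid = index(target): mid is just the current probe; it equals index(target) only on the iteration that returns.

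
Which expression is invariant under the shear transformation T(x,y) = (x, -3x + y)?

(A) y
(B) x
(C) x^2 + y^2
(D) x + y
B

Under the shear T(x,y) = (x, -3x + y):
Substitute the transformed coordinates into each option and compare with the original:
(A) y  ->  (-3x + y) = -3x + y   [differs from y: not invariant]
(B) x  ->  (x) = x   [equals x: invariant]
(C) x^2 + y^2  ->  (x)^2 + (-3x + y)^2 = 10x^2 - 6xy + y^2   [differs from x^2 + y^2: not invariant]
(D) x + y  ->  (x) + (-3x + y) = -2x + y   [differs from x + y: not invariant]

Only option (B), x, is unchanged by the transformation.
A vertical shear moves points parallel to the y-axis, so the x-coordinate (and any function of x alone) is unchanged.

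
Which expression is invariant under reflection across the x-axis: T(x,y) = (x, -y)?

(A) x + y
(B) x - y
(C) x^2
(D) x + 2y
C

The map is reflection across the x-axis: T(x,y) = (x, -y).
Substitute the transformed coordinates into each option and compare with the original:
(A) x + y  ->  (x) + (-y) = x - y   [differs from x + y: not invariant]
(B) x - y  ->  (x) - (-y) = x + y   [differs from x - y: not invariant]
(C) x^2  ->  (x)^2 = x^2   [equals x^2: invariant]
(D) x + 2y  ->  (x) + 2(-y) = x - 2y   [differs from x + 2y: not invariant]

Only option (C), x^2, is unchanged by the transformation.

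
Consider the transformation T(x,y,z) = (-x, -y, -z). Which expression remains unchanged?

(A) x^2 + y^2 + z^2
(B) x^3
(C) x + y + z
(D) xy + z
A

Apply T(x,y,z) = (-x, -y, -z) to each option, i.e. replace (x, y, z) by the transformed coordinates.
Substitute the transformed coordinates into each option and compare with the original:
(A) x^2 + y^2 + z^2  ->  (-x)^2 + (-y)^2 + (-z)^2 = x^2 + y^2 + z^2   [equals x^2 + y^2 + z^2: invariant]
(B) x^3  ->  (-x)^3 = -x^3   [differs from x^3: not invariant]
(C) x + y + z  ->  (-x) + (-y) + (-z) = -x - y - z   [differs from x + y + z: not invariant]
(D) xy + z  ->  (-x)(-y) + (-z) = xy - z   [differs from xy + z: not invariant]

Only option (A), x^2 + y^2 + z^2, is unchanged by the transformation.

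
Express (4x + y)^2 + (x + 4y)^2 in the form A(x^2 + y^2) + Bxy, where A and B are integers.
17(x^2 + y^2) + 16xy

Expanding: (4x + y)^2 = 16x^2 + 8xy + y^2
(x + 4y)^2 = x^2 + 8xy + 16y^2
Sum = (16+1)(x^2+y^2) + 16xy = 17(x^2 + y^2) + 16xy
This is symmetric in x and y.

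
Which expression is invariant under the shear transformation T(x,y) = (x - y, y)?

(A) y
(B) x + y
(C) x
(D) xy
A

Under the shear T(x,y) = (x - y, y):
Substitute the transformed coordinates into each option and compare with the original:
(A) y  ->  (y) = y   [equals y: invariant]
(B) x + y  ->  (x - y) + (y) = x   [differs from x + y: not invariant]
(C) x  ->  (x - y) = x - y   [differs from x: not invariant]
(D) xy  ->  (x - y)(y) = xy - y^2   [differs from xy: not invariant]

Only option (A), y, is unchanged by the transformation.
A horizontal shear moves points parallel to the x-axis, so the y-coordinate (and any function of y alone) is unchanged.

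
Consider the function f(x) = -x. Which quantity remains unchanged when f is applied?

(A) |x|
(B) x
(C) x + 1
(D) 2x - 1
A

For f(x) = -x:
Applying f replaces x by -x. Since |-x| = |x|, the absolute value is unchanged by f, whereas x -> -x, 2x - 1 -> -2x - 1 and x + 1 -> -x + 1 all change.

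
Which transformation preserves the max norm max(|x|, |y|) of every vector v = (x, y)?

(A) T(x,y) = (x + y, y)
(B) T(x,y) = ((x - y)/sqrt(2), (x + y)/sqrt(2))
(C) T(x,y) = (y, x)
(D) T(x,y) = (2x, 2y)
C

A transformation preserves a norm if ||T(v)|| = ||v|| for every v; a single vector where the norm changes rules an option out.

(A) T(x,y) = (x + y, y): v = (1, 1) has norm max(|1|, |1|) = 1, but T(v) = (2, 1) has norm 2 -- not preserved.
(B) T(x,y) = ((x - y)/sqrt(2), (x + y)/sqrt(2)): v = (1, 0) has norm max(|1|, |0|) = 1, but T(v) = (sqrt(2)/2, sqrt(2)/2) has norm sqrt(2)/2 -- not preserved.
(C) T(x,y) = (y, x): preserves the norm -- it only permutes the coordinates and/or flips signs, which leaves max(|x|, |y|) unchanged.
(D) T(x,y) = (2x, 2y): v = (1, 0) has norm max(|1|, |0|) = 1, but T(v) = (2, 0) has norm 2 -- not preserved.

Therefore the answer is (C).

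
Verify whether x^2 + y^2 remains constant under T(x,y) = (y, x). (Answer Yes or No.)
Yes

Substitute T(x,y) = (y, x) into the expression and compare with the original.

Original: x^2 + y^2
After applying T: (y)^2 + (x)^2 = x^2 + y^2

This is identical to the original x^2 + y^2, so the expression is invariant.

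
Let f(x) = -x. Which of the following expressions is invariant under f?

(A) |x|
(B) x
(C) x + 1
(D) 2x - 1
A

For f(x) = -x:
Applying f replaces x by -x. Since |-x| = |x|, the absolute value is unchanged by f, whereas x -> -x, 2x - 1 -> -2x - 1 and x + 1 -> -x + 1 all change.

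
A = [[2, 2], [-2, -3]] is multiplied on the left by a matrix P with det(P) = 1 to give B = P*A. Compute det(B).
-2

By the multiplicative property of determinants, det(B) = det(P*A) = det(P) * det(A) = det(A),
so the determinant is invariant under multiplication by any determinant-1 matrix; we just need det(A).

det(A) = (2)(-3) - (2)(-2) = -6 - (-4) = -2

Therefore det(B) = 1 * (-2) = -2.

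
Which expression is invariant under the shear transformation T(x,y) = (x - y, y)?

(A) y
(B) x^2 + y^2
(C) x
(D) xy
A

Under the shear T(x,y) = (x - y, y):
Substitute the transformed coordinates into each option and compare with the original:
(A) y  ->  (y) = y   [equals y: invariant]
(B) x^2 + y^2  ->  (x - y)^2 + (y)^2 = x^2 - 2xy + 2y^2   [differs from x^2 + y^2: not invariant]
(C) x  ->  (x - y) = x - y   [differs from x: not invariant]
(D) xy  ->  (x - y)(y) = xy - y^2   [differs from xy: not invariant]

Only option (A), y, is unchanged by the transformation.
A horizontal shear moves points parallel to the x-axis, so the y-coordinate (and any function of y alone) is unchanged.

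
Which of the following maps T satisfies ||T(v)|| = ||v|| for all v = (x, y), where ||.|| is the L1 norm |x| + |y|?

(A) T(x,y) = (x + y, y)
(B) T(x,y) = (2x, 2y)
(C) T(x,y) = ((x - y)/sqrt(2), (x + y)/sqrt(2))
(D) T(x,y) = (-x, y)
D

A transformation preserves a norm if ||T(v)|| = ||v|| for every v; a single vector where the norm changes rules an option out.

(A) T(x,y) = (x + y, y): v = (0, 1) has norm |0| + |1| = 1, but T(v) = (1, 1) has norm 2 -- not preserved.
(B) T(x,y) = (2x, 2y): v = (1, 0) has norm |1| + |0| = 1, but T(v) = (2, 0) has norm 2 -- not preserved.
(C) T(x,y) = ((x - y)/sqrt(2), (x + y)/sqrt(2)): v = (1, 0) has norm |1| + |0| = 1, but T(v) = (sqrt(2)/2, sqrt(2)/2) has norm sqrt(2) -- not preserved.
(D) T(x,y) = (-x, y): preserves the norm -- it only permutes the coordinates and/or flips signs, which leaves |x| + |y| unchanged.

Therefore the answer is (D).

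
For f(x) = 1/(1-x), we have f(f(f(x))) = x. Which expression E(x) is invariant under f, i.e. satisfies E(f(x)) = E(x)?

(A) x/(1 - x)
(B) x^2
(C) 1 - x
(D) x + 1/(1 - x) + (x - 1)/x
D

Replace x by f(x) = 1/(1 - x) in each option and simplify. As a quick numerical cross-check, also compare E(3) with E(f(3)) = E(-1/2).

(A) x/(1 - x)  ->  (1/(1 - x))/(1 - (1/(1 - x))) = -1/x; check: E(3) = -3/2 but E(-1/2) = -1/3.   [not invariant]
(B) x^2  ->  (1/(1 - x))^2 = (x - 1)^(-2); check: E(3) = 9 but E(-1/2) = 1/4.   [not invariant]
(C) 1 - x  ->  1 - (1/(1 - x)) = x/(x - 1); check: E(3) = -2 but E(-1/2) = 3/2.   [not invariant]
(D) x + 1/(1 - x) + (x - 1)/x  ->  (1/(1 - x)) + 1/(1 - (1/(1 - x))) + ((1/(1 - x)) - 1)/(1/(1 - x)), which simplifies back to x + 1/(1 - x) + (x - 1)/x; check: E(3) = 19/6, E(-1/2) = 19/6.   [invariant]

Only (D) is unchanged. Indeed f(f(x)) = 1/(1 - 1/(1-x)) = (1-x)/(-x) = (x-1)/x, so E(x) = x + f(x) + f(f(x)) is the sum over the whole 3-cycle; applying f just permutes the three terms cyclically (x -> f(x) -> f(f(x)) -> x), leaving the sum unchanged.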